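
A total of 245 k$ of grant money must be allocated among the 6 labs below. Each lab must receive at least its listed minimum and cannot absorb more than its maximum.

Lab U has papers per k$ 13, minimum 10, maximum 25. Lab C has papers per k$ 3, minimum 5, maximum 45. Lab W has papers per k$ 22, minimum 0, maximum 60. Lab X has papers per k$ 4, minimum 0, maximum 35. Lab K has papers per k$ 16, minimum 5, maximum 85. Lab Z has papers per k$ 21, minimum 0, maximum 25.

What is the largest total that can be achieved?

Meeting every minimum uses 10+5+0+0+5+0 = 20 k$, leaving 225.
Order the labs by papers per k$: Lab W 22 > Lab Z 21 > Lab K 16 > Lab U 13 > Lab X 4 > Lab C 3.
Lab W: +60 to 60 (cap) — 165 left.
Give Lab Z 25 more to hit its cap of 25 — 140 left.
Lab K takes 80 more to reach its cap of 85 — 60 left.
Lab U takes 15 more to reach its cap of 25 — 45 left.
Give Lab X 35 more to hit its cap of 35 — 10 left.
Only 10 left; Lab C takes them to reach 15.
Total = 13×25 + 3×15 + 22×60 + 4×35 + 16×85 + 21×25 = 3715.

3715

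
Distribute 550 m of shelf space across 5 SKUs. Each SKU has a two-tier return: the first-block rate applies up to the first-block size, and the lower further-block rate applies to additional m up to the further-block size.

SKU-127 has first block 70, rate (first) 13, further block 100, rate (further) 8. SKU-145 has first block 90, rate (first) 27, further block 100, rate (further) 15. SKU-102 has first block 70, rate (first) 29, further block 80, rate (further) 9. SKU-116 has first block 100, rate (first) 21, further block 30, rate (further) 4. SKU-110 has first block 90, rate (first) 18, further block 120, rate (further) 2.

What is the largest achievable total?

10860

Treat each block as its own option and order by rate: SKU-102/first 29 > SKU-145/first 27 > SKU-116/first 21 > SKU-110/first 18 > SKU-145/second 15 > SKU-127/first 13 > SKU-102/second 9 > SKU-127/second 8 > SKU-116/second 4 > SKU-110/second 2.
SKU-102/first (29): +70 — 480 left.
SKU-145/first (27): +90 — 390 left.
SKU-116/first (21): +100 — 290 left.
Fill SKU-110 first block (90 at 18) — 200 left.
SKU-145/second (15): +100 — 100 left.
Fill SKU-127 first block (70 at 13) — 30 left.
SKU-102 second at 9: only 30 left, fill 30.
Total = 29×70 + 27×90 + 21×100 + 18×90 + 15×100 + 13×70 + 9×30 = 10860.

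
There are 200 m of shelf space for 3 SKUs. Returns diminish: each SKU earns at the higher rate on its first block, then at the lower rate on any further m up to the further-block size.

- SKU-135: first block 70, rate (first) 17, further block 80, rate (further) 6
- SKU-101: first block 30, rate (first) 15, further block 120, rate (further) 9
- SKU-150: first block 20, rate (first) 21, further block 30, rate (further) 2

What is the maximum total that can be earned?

2780

Treat each block as its own option and order by rate: SKU-150/first 21 > SKU-135/first 17 > SKU-101/first 15 > SKU-101/second 9 > SKU-135/second 6 > SKU-150/second 2.
SKU-150/first (21): +20 ; 180 left.
SKU-135/first (17): +70 ; 110 left.
SKU-101 first at 15: fill all 30 ; 80 left.
SKU-101/second: +80 of 120 at 9; pool empty.
Total = 21×20 + 17×70 + 15×30 + 9×80 = 2780.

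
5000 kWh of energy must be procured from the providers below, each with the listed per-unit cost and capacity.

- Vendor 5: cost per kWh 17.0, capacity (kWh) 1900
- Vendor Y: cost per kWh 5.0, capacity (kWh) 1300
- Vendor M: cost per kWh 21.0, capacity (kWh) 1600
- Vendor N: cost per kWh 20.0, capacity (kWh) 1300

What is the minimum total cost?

75300

Cheapest first:
Vendor Y (5.0): use full 1300 — 3700 kWh to go.
Vendor 5 at 17.0: take all 1900 kWh — 1800 still needed.
Take 1300 from Vendor N at 20.0 — need 500 more.
Vendor M (21.0): take the remaining 500 — done.
Cost = 1300×5.0 + 1900×17.0 + 1300×20.0 + 500×21.0 = 75300.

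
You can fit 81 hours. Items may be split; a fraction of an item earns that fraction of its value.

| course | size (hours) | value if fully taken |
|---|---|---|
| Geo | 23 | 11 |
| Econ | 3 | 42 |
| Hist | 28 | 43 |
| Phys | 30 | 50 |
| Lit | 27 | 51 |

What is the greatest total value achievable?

Sort by value density: Econ 42/3≈14, Lit 51/27≈1.89, Phys 50/30≈1.67, Hist 43/28≈1.54, Geo 11/23≈0.478.
Econ: take in full, 3 hours for value 42 ; 78 left.
Lit: take in full, 27 hours for value 51 ; 51 left.
All 30 hours of Phys fit (value 50) ; 21 remain.
Fill the last 21 hours with part of Hist: 21/28 of it earns 32.25.
Total value = 175.25.

175.25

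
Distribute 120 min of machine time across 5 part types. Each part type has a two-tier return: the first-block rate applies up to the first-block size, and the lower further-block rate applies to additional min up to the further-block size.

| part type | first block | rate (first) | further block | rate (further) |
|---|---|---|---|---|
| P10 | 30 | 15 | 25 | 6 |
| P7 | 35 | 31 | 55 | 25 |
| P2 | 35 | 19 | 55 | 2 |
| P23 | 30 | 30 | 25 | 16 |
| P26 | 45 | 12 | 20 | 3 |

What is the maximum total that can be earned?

3360

Order all 10 blocks by rate: P7/tier1 31 > P23/tier1 30 > P7/tier2 25 > P2/tier1 19 > P23/tier2 16 > P10/tier1 15 > P26/tier1 12 > P10/tier2 6 > P26/tier2 3 > P2/tier2 2.
P7/tier1 (31): +35 ; 85 left.
P23 tier1 at 30: fill all 30 ; 55 left.
P7/tier2 (25): +55 ; 0 left.
Total = 31×35 + 30×30 + 25×55 = 3360.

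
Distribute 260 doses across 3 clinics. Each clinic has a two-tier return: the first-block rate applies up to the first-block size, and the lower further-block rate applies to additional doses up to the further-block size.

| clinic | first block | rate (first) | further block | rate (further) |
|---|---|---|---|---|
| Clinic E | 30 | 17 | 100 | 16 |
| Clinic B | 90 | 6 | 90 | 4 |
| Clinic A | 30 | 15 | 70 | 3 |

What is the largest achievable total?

Rank every tier by rate: Clinic E/tier1 17 > Clinic E/tier2 16 > Clinic A/tier1 15 > Clinic B/tier1 6 > Clinic B/tier2 4 > Clinic A/tier2 3.
Fill Clinic E tier1 block (30 at 17) — 230 left.
Clinic E tier2 at 16: fill all 100 — 130 left.
Fill Clinic A tier1 block (30 at 15) — 100 left.
Clinic B tier1 at 6: fill all 90 — 10 left.
Clinic B/tier2: +10 of 90 at 4; pool empty.
Total = 17×30 + 16×100 + 15×30 + 6×90 + 4×10 = 3140.

3140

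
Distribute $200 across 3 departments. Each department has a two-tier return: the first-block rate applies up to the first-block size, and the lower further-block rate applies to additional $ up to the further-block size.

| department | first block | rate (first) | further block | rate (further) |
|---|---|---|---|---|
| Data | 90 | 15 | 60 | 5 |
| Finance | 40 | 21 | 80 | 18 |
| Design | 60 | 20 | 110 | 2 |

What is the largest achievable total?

3780

Treat each block as its own option and order by rate: Finance/first 21 > Design/first 20 > Finance/second 18 > Data/first 15 > Data/second 5 > Design/second 2.
Finance first at 21: fill all 40 — 160 left.
Design/first (20): +60 — 100 left.
Fill Finance second block (80 at 18) — 20 left.
Data/first: +20 of 90 at 15; pool empty.
Total = 21×40 + 20×60 + 18×80 + 15×20 = 3780.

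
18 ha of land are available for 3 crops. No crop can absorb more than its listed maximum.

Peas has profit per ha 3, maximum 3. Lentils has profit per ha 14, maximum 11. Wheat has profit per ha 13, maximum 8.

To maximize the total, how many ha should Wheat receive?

Highest profit per ha first: Lentils 14 > Wheat 13 > Peas 3.
Lentils: +11 to 11 (cap) → 7 left.
Only 7 left; Wheat takes them to reach 7.

7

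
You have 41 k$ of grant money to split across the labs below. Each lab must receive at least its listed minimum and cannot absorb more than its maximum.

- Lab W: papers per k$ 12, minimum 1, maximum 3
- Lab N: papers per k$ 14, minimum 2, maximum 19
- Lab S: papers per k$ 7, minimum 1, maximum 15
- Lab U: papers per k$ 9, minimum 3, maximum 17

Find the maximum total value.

Meeting every minimum uses 1+2+1+3 = 7 k$, leaving 34.
Rank by papers per k$: Lab N 14 > Lab W 12 > Lab U 9 > Lab S 7.
Give Lab N 17 more to hit its cap of 19 — 17 left.
Lab W takes 2 more to reach its cap of 3 — 15 left.
Give Lab U 14 more to hit its cap of 17 — 1 left.
Lab S has room for 14 more but only 1 remain, so it gets 2.
Total = 12×3 + 14×19 + 7×2 + 9×17 = 469.

469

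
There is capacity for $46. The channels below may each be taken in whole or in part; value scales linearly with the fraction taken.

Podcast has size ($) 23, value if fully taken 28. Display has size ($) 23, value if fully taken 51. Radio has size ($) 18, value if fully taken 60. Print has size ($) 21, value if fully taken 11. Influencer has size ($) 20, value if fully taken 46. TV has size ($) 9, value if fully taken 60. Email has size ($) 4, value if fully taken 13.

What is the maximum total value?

Best value per unit of size first: TV 60/9≈6.67, Radio 60/18≈3.33, Email 13/4≈3.25, Influencer 46/20≈2.3, Display 51/23≈2.22, Podcast 28/23≈1.22, Print 11/21≈0.524.
TV: take in full, 9 $ for value 60 → 37 left.
All 18 $ of Radio fit (value 60) → 19 remain.
All 4 $ of Email fit (value 13) → 15 remain.
Only 15 $ remain; take 15/20 of Influencer for value 46×15/20 = 34.5.
Total value = 167.5.

167.5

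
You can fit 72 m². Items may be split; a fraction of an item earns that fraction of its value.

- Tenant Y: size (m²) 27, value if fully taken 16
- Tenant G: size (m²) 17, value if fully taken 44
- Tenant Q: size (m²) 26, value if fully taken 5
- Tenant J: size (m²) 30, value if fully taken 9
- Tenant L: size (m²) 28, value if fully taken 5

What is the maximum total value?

Best value per unit of size first: Tenant G 44/17≈2.59, Tenant Y 16/27≈0.593, Tenant J 9/30≈0.3, Tenant Q 5/26≈0.192, Tenant L 5/28≈0.179.
All 17 m² of Tenant G fit (value 44) → 55 remain.
Take all of Tenant Y (27 m², value 16) → 28 m² left.
28 m² left: a 28/30 share of Tenant J gives 9×28/30 = 8.4.
Total value = 68.4.

68.4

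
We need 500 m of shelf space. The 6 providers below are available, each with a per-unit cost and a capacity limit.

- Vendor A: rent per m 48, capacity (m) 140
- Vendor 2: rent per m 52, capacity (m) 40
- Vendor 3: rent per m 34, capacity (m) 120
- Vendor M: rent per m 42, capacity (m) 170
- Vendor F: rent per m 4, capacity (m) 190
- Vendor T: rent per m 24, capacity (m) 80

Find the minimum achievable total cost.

11380

Cheapest first:
Vendor F (4): use full 190 ; 310 m to go.
Vendor T (24): use full 80 ; 230 m to go.
Vendor 3 at 34: take all 120 m ; 110 still needed.
Vendor M (42): take the remaining 110 ; done.
Vendor A, Vendor 2: unused.
Cost = 190×4 + 80×24 + 120×34 + 110×42 = 11380.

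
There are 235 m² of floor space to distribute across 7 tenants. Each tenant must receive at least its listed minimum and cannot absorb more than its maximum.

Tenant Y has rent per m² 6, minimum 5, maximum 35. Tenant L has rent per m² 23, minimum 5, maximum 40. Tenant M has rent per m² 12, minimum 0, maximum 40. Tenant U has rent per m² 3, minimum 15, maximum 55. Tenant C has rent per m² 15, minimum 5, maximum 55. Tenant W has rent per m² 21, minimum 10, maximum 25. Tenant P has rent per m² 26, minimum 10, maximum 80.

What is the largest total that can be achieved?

4605

Meeting every minimum uses 5+5+0+15+5+10+10 = 50 m², leaving 185.
Order the tenants by rent per m²: Tenant P 26 > Tenant L 23 > Tenant W 21 > Tenant C 15 > Tenant M 12 > Tenant Y 6 > Tenant U 3.
Give Tenant P 70 more to hit its cap of 80 — 115 left.
Tenant L: +35 to 40 (cap) — 80 left.
Give Tenant W 15 more to hit its cap of 25 — 65 left.
Tenant C: +50 to 55 (cap) — 15 left.
Only 15 left; Tenant M takes them to reach 15.
Total = 6×5 + 23×40 + 12×15 + 3×15 + 15×55 + 21×25 + 26×80 = 4605.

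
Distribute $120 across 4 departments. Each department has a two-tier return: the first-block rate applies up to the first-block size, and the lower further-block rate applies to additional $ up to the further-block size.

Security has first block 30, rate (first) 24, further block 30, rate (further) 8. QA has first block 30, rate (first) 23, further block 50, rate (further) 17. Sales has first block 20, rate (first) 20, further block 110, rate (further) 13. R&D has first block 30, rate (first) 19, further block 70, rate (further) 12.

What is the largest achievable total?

2550

Rank every tier by rate: Security/T1 24 > QA/T1 23 > Sales/T1 20 > R&D/T1 19 > QA/T2 17 > Sales/T2 13 > R&D/T2 12 > Security/T2 8.
Security T1 at 24: fill all 30 ; 90 left.
Fill QA T1 block (30 at 23) ; 60 left.
Fill Sales T1 block (20 at 20) ; 40 left.
R&D T1 at 19: fill all 30 ; 10 left.
QA/T2: +10 of 50 at 17; pool empty.
Total = 24×30 + 23×30 + 20×20 + 19×30 + 17×10 = 2550.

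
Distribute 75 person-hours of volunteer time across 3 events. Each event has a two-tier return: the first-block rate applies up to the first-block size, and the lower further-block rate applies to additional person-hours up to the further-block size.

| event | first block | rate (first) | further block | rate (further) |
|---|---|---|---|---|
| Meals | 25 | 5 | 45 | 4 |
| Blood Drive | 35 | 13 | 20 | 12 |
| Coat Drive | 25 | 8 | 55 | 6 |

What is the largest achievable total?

855

Rank every tier by rate: Blood Drive/tier1 13 > Blood Drive/tier2 12 > Coat Drive/tier1 8 > Coat Drive/tier2 6 > Meals/tier1 5 > Meals/tier2 4.
Blood Drive tier1 at 13: fill all 35 — 40 left.
Fill Blood Drive tier2 block (20 at 12) — 20 left.
Coat Drive tier1 at 8: only 20 left, fill 20.
Total = 13×35 + 12×20 + 8×20 = 855.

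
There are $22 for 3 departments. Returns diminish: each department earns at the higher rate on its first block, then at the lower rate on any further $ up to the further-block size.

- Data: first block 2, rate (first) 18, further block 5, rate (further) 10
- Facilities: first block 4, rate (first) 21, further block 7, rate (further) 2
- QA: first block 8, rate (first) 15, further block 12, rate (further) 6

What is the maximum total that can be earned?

Treat each block as its own option and order by rate: Facilities/first 21 > Data/first 18 > QA/first 15 > Data/second 10 > QA/second 6 > Facilities/second 2.
Facilities/first (21): +4 → 18 left.
Data/first (18): +2 → 16 left.
QA first at 15: fill all 8 → 8 left.
Data/second (10): +5 → 3 left.
QA/second: +3 of 12 at 6; pool empty.
Total = 21×4 + 18×2 + 15×8 + 10×5 + 6×3 = 308.

308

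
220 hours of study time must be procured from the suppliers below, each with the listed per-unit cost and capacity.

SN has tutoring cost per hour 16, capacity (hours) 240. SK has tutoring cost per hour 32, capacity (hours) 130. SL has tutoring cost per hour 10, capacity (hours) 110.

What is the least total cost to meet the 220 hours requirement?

2860

Fill from the cheapest supplier first.
Take 110 from SL at 10 ; need 110 more.
Take 110 from SN at 16 to finish.
SK: unused.
Cost = 110×10 + 110×16 = 2860.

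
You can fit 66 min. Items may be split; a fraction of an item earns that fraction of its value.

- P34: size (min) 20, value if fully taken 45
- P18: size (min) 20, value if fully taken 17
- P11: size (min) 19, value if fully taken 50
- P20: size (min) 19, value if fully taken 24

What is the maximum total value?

125.8

Rank by value-to-size ratio: P11 50/19≈2.63, P34 45/20≈2.25, P20 24/19≈1.26, P18 17/20≈0.85.
P11: take in full, 19 min for value 50 — 47 left.
P34: take in full, 20 min for value 45 — 27 left.
Take all of P20 (19 min, value 24) — 8 min left.
8 min left: a 8/20 share of P18 gives 17×8/20 = 6.8.
Total value = 125.8.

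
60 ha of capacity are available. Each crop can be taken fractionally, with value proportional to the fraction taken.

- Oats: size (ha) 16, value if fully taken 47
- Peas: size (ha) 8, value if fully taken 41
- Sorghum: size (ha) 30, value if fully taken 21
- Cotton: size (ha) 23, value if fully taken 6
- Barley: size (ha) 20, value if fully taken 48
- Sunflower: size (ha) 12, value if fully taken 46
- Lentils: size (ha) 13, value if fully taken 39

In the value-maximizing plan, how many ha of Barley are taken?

Sort by value density: Peas 41/8≈5.12, Sunflower 46/12≈3.83, Lentils 39/13≈3, Oats 47/16≈2.94, Barley 48/20≈2.4, Sorghum 21/30≈0.7, Cotton 6/23≈0.261.
All 8 ha of Peas fit (value 41) — 52 remain.
Sunflower: take in full, 12 ha for value 46 — 40 left.
Lentils: take in full, 13 ha for value 39 — 27 left.
All 16 ha of Oats fit (value 47) — 11 remain.
Fill the last 11 ha with part of Barley: 11/20 of it earns 26.4.

11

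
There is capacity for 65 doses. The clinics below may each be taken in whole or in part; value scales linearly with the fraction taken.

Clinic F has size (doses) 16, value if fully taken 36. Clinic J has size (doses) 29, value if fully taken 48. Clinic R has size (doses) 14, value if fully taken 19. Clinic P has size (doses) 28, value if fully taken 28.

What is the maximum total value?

109

Sort by value density: Clinic F 36/16≈2.25, Clinic J 48/29≈1.66, Clinic R 19/14≈1.36, Clinic P 28/28≈1.
Clinic F: take in full, 16 doses for value 36 ; 49 left.
Take all of Clinic J (29 doses, value 48) ; 20 doses left.
Take all of Clinic R (14 doses, value 19) ; 6 doses left.
Only 6 doses remain; take 6/28 of Clinic P for value 28×6/28 = 6.
Total value = 109.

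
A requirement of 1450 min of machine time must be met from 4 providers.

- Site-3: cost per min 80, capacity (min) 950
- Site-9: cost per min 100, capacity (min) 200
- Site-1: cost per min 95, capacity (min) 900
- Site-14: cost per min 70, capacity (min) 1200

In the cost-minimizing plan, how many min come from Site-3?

250

Fill from the cheapest provider first.
Site-14 at 70: take all 1200 min — 250 still needed.
Site-3 at 80: take 250 of its 950 — requirement met.
Site-1, Site-9: unused.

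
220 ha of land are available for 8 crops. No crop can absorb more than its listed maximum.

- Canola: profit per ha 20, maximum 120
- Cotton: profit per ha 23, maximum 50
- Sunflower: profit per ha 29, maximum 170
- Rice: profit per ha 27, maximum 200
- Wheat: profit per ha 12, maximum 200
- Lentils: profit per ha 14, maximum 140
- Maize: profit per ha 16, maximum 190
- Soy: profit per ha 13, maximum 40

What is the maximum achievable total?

6280

Rank by profit per ha: Sunflower 29 > Rice 27 > Cotton 23 > Canola 20 > Maize 16 > Lentils 14 > Soy 13 > Wheat 12.
Give Sunflower 170 to hit its cap of 170 — 50 left.
Rice: +50 (room for 200) → 50. Pool exhausted.
Total = 29×170 + 27×50 = 6280.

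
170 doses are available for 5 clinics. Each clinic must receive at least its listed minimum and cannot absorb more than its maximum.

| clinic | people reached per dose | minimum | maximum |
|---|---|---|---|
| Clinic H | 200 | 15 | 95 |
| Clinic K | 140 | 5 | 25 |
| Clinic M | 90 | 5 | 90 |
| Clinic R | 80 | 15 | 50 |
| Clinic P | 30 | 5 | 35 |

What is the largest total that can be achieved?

Meeting every minimum uses 15+5+5+15+5 = 45 doses, leaving 125.
Highest people reached per dose first: Clinic H 200 > Clinic K 140 > Clinic M 90 > Clinic R 80 > Clinic P 30.
Give Clinic H 80 more to hit its cap of 95 — 45 left.
Clinic K: +20 to 25 (cap) — 25 left.
Only 25 left; Clinic M takes them to reach 30.
Total = 200×95 + 140×25 + 90×30 + 80×15 + 30×5 = 26550.

26550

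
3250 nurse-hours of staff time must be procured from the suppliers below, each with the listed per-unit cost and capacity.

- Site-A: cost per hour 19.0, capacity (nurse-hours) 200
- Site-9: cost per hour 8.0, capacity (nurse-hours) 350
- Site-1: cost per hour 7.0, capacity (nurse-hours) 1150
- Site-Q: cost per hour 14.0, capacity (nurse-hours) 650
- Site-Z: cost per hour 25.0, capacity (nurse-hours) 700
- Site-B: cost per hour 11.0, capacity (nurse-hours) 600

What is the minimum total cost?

37850

Fill from the cheapest supplier first.
Take 1150 from Site-1 at 7.0 — need 2100 more.
Site-9 (8.0): use full 350 — 1750 nurse-hours to go.
Site-B (11.0): use full 600 — 1150 nurse-hours to go.
Site-Q (14.0): use full 650 — 500 nurse-hours to go.
Site-A (19.0): use full 200 — 300 nurse-hours to go.
Take 300 from Site-Z at 25.0 to finish.
Cost = 1150×7.0 + 350×8.0 + 600×11.0 + 650×14.0 + 200×19.0 + 300×25.0 = 37850.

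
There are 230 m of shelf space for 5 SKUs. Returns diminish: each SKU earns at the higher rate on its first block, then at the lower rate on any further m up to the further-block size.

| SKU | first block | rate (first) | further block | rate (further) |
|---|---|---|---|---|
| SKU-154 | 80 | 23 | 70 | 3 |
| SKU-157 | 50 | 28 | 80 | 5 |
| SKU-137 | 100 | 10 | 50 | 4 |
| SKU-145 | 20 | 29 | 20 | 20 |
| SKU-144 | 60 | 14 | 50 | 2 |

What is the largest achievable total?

Rank every tier by rate: SKU-145/T1 29 > SKU-157/T1 28 > SKU-154/T1 23 > SKU-145/T2 20 > SKU-144/T1 14 > SKU-137/T1 10 > SKU-157/T2 5 > SKU-137/T2 4 > SKU-154/T2 3 > SKU-144/T2 2.
Fill SKU-145 T1 block (20 at 29) ; 210 left.
SKU-157 T1 at 28: fill all 50 ; 160 left.
SKU-154 T1 at 23: fill all 80 ; 80 left.
Fill SKU-145 T2 block (20 at 20) ; 60 left.
SKU-144/T1 (14): +60 ; 0 left.
Total = 29×20 + 28×50 + 23×80 + 20×20 + 14×60 = 5060.

5060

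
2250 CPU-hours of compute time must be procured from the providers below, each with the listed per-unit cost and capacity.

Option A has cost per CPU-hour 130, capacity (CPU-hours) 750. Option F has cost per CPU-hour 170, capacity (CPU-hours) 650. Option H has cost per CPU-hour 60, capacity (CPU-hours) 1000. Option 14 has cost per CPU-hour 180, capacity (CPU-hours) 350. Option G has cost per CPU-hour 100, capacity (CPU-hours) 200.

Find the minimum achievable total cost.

228500

Cheapest first:
Option H at 60: take all 1000 CPU-hours ; 1250 still needed.
Option G at 100: take all 200 CPU-hours ; 1050 still needed.
Option A at 130: take all 750 CPU-hours ; 300 still needed.
Option F at 170: take 300 of its 650 ; requirement met.
Option 14: unused.
Cost = 1000×60 + 200×100 + 750×130 + 300×170 = 228500.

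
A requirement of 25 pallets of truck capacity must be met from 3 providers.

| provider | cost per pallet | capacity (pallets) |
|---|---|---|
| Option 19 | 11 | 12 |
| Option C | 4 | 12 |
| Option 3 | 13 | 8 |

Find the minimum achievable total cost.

Cheapest first:
Take 12 from Option C at 4 ; need 13 more.
Option 19 at 11: take all 12 pallets ; 1 still needed.
Option 3 (13): take the remaining 1 ; done.
Cost = 12×4 + 12×11 + 1×13 = 193.

193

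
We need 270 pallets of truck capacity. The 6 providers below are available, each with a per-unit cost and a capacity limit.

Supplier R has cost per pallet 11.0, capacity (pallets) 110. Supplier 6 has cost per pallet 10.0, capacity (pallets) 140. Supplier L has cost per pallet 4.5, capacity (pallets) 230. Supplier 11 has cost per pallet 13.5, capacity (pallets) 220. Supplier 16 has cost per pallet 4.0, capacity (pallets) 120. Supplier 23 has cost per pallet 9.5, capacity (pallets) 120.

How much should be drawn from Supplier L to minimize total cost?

150

Fill from the cheapest provider first.
Supplier 16 at 4.0: take all 120 pallets — 150 still needed.
Take 150 from Supplier L at 4.5 to finish.
Supplier 23, Supplier 6, Supplier R, Supplier 11: unused.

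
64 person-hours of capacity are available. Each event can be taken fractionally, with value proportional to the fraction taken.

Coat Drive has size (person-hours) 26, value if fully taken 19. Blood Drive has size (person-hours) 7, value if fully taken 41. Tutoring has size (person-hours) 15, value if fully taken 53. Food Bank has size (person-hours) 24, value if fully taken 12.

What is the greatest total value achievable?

121

Rank by value-to-size ratio: Blood Drive 41/7≈5.86, Tutoring 53/15≈3.53, Coat Drive 19/26≈0.731, Food Bank 12/24≈0.5.
Blood Drive: take in full, 7 person-hours for value 41 → 57 left.
Take all of Tutoring (15 person-hours, value 53) → 42 person-hours left.
All 26 person-hours of Coat Drive fit (value 19) → 16 remain.
16 person-hours left: a 16/24 share of Food Bank gives 12×16/24 = 8.
Total value = 121.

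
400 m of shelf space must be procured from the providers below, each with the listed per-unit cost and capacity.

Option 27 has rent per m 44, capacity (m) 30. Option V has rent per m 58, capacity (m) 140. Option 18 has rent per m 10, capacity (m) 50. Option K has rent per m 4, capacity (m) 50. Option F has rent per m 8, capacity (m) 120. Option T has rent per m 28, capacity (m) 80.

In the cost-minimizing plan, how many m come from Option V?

Cheapest first:
Take 50 from Option K at 4 ; need 350 more.
Option F (8): use full 120 ; 230 m to go.
Take 50 from Option 18 at 10 ; need 180 more.
Option T (28): use full 80 ; 100 m to go.
Option 27 at 44: take all 30 m ; 70 still needed.
Option V at 58: take 70 of its 140 ; requirement met.

70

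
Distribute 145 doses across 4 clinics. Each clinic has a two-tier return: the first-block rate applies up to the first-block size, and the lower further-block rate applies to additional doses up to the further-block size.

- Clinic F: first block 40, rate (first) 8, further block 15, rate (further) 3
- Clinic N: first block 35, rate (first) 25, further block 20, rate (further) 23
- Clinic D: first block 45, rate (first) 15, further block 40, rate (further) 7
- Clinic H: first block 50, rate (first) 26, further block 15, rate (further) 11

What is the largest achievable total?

3235

Rank every tier by rate: Clinic H/T1 26 > Clinic N/T1 25 > Clinic N/T2 23 > Clinic D/T1 15 > Clinic H/T2 11 > Clinic F/T1 8 > Clinic D/T2 7 > Clinic F/T2 3.
Clinic H T1 at 26: fill all 50 ; 95 left.
Clinic N T1 at 25: fill all 35 ; 60 left.
Clinic N T2 at 23: fill all 20 ; 40 left.
Clinic D/T1: +40 of 45 at 15; pool empty.
Total = 26×50 + 25×35 + 23×20 + 15×40 = 3235.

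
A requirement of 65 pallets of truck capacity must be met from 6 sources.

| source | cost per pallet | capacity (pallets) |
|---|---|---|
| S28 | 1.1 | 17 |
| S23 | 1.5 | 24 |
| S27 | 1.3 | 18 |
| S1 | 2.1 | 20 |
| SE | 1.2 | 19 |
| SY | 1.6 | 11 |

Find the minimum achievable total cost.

81.4

Use sources in increasing cost order.
Take 17 from S28 at 1.1 — need 48 more.
SE at 1.2: take all 19 pallets — 29 still needed.
S27 (1.3): use full 18 — 11 pallets to go.
S23 at 1.5: take 11 of its 24 — requirement met.
SY, S1: unused.
Cost = 17×1.1 + 19×1.2 + 18×1.3 + 11×1.5 = 81.4.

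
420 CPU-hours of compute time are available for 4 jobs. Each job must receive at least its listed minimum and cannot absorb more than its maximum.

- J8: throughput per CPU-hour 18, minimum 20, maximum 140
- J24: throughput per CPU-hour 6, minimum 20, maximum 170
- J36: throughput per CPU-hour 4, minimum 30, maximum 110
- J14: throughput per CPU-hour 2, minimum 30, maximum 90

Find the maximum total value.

3920

Meeting every minimum uses 20+20+30+30 = 100 CPU-hours, leaving 320.
Order the jobs by throughput per CPU-hour: J8 18 > J24 6 > J36 4 > J14 2.
J8: +120 to 140 (cap) — 200 left.
J24: +150 to 170 (cap) — 50 left.
J36: +50 (room for 80) → 80. Pool exhausted.
Total = 18×140 + 6×170 + 4×80 + 2×30 = 3920.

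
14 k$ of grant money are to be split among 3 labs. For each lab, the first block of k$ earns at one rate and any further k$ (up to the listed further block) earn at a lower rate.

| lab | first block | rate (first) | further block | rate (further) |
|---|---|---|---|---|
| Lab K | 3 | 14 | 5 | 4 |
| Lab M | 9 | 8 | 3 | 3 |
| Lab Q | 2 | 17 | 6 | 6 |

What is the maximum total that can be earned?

Treat each block as its own option and order by rate: Lab Q/T1 17 > Lab K/T1 14 > Lab M/T1 8 > Lab Q/T2 6 > Lab K/T2 4 > Lab M/T2 3.
Lab Q/T1 (17): +2 ; 12 left.
Lab K T1 at 14: fill all 3 ; 9 left.
Lab M/T1 (8): +9 ; 0 left.
Total = 17×2 + 14×3 + 8×9 = 148.

148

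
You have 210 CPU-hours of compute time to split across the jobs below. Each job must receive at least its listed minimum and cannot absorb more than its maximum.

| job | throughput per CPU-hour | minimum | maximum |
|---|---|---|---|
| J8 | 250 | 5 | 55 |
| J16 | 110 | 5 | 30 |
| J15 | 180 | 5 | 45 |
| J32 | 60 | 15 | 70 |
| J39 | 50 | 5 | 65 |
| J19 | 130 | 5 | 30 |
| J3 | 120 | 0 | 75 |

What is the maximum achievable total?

Meeting every minimum uses 5+5+5+15+5+5+0 = 40 CPU-hours, leaving 170.
Rank by throughput per CPU-hour: J8 250 > J15 180 > J19 130 > J3 120 > J16 110 > J32 60 > J39 50.
Give J8 50 more to hit its cap of 55 ; 120 left.
J15 takes 40 more to reach its cap of 45 ; 80 left.
J19 takes 25 more to reach its cap of 30 ; 55 left.
J3 has room for 75 more but only 55 remain, so it gets 55.
Total = 250×55 + 110×5 + 180×45 + 60×15 + 50×5 + 130×30 + 120×55 = 34050.

34050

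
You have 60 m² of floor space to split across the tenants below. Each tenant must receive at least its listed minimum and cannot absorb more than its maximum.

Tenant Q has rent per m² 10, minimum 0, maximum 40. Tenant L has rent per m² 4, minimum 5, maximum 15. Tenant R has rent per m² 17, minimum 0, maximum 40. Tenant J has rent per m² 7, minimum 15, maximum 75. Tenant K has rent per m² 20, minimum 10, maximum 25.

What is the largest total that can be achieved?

880

Meeting every minimum uses 0+5+0+15+10 = 30 m², leaving 30.
Highest rent per m² first: Tenant K 20 > Tenant R 17 > Tenant Q 10 > Tenant J 7 > Tenant L 4.
Tenant K: +15 to 25 (cap) ; 15 left.
Tenant R: +15 (room for 40) → 15. Pool exhausted.
Total = 4×5 + 17×15 + 7×15 + 20×25 = 880.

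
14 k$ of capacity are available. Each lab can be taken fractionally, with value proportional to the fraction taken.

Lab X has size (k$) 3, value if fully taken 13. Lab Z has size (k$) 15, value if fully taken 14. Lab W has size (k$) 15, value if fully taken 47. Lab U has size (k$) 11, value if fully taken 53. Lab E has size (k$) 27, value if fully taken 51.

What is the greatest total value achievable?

66

Rank by value-to-size ratio: Lab U 53/11≈4.82, Lab X 13/3≈4.33, Lab W 47/15≈3.13, Lab E 51/27≈1.89, Lab Z 14/15≈0.933.
Take all of Lab U (11 k$, value 53) ; 3 k$ left.
Lab X: take in full, 3 k$ for value 13 ; 0 left.
Total value = 66.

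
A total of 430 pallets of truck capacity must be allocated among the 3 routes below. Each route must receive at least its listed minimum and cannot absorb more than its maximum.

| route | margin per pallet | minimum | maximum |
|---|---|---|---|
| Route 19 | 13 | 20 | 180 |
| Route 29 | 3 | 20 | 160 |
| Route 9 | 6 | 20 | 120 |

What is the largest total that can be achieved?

3450

Meeting every minimum uses 20+20+20 = 60 pallets, leaving 370.
Order the routes by margin per pallet: Route 19 13 > Route 9 6 > Route 29 3.
Route 19 takes 160 more to reach its cap of 180 ; 210 left.
Give Route 9 100 more to hit its cap of 120 ; 110 left.
Only 110 left; Route 29 takes them to reach 130.
Total = 13×180 + 3×130 + 6×120 = 3450.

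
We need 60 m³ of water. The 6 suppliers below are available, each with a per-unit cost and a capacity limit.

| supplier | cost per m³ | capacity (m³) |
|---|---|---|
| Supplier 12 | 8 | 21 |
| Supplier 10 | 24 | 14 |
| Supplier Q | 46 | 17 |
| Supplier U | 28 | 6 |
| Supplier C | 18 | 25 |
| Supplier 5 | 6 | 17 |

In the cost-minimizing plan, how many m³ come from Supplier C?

Cheapest first:
Take 17 from Supplier 5 at 6 ; need 43 more.
Supplier 12 (8): use full 21 ; 22 m³ to go.
Take 22 from Supplier C at 18 to finish.
Supplier 10, Supplier U, Supplier Q: unused.

22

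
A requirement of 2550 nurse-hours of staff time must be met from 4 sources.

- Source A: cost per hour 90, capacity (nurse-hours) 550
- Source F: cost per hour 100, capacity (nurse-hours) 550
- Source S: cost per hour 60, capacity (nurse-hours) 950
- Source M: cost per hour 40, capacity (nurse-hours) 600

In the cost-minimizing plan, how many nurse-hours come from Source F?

450

Cheapest first:
Source M (40): use full 600 → 1950 nurse-hours to go.
Take 950 from Source S at 60 → need 1000 more.
Source A (90): use full 550 → 450 nurse-hours to go.
Take 450 from Source F at 100 to finish.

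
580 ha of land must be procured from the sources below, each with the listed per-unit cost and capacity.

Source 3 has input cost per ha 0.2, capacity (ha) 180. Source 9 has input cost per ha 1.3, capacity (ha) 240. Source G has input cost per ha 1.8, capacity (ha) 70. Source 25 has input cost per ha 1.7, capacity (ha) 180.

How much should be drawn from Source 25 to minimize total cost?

160

Fill from the cheapest source first.
Source 3 at 0.2: take all 180 ha — 400 still needed.
Source 9 (1.3): use full 240 — 160 ha to go.
Source 25 at 1.7: take 160 of its 180 — requirement met.
Source G: unused.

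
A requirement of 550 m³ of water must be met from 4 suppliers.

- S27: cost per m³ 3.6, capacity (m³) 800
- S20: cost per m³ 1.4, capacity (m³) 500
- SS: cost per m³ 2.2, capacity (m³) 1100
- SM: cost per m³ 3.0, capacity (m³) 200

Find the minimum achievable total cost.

Use suppliers in increasing cost order.
S20 at 1.4: take all 500 m³ — 50 still needed.
SS (2.2): take the remaining 50 — done.
SM, S27: unused.
Cost = 500×1.4 + 50×2.2 = 810.

810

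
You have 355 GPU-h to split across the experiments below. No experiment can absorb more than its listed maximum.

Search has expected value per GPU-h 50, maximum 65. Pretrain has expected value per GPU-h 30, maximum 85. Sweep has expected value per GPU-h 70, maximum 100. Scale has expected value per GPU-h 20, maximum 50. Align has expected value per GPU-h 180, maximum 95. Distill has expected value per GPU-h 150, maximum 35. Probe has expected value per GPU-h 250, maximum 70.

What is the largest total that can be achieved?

Order the experiments by expected value per GPU-h: Probe 250 > Align 180 > Distill 150 > Sweep 70 > Search 50 > Pretrain 30 > Scale 20.
Probe: +70 to 70 (cap) ; 285 left.
Align takes 95 to reach its cap of 95 ; 190 left.
Give Distill 35 to hit its cap of 35 ; 155 left.
Sweep takes 100 to reach its cap of 100 ; 55 left.
Search has room for 65 but only 55 remain, so it gets 55.
Total = 50×55 + 70×100 + 180×95 + 150×35 + 250×70 = 49600.

49600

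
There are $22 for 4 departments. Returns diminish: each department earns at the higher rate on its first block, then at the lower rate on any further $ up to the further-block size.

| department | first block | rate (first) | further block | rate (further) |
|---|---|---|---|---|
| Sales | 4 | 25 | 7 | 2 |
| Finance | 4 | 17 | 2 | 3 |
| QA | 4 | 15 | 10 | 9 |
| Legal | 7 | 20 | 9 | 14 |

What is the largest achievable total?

Treat each block as its own option and order by rate: Sales/T1 25 > Legal/T1 20 > Finance/T1 17 > QA/T1 15 > Legal/T2 14 > QA/T2 9 > Finance/T2 3 > Sales/T2 2.
Sales T1 at 25: fill all 4 ; 18 left.
Legal/T1 (20): +7 ; 11 left.
Fill Finance T1 block (4 at 17) ; 7 left.
QA/T1 (15): +4 ; 3 left.
Legal/T2: +3 of 9 at 14; pool empty.
Total = 25×4 + 20×7 + 17×4 + 15×4 + 14×3 = 410.

410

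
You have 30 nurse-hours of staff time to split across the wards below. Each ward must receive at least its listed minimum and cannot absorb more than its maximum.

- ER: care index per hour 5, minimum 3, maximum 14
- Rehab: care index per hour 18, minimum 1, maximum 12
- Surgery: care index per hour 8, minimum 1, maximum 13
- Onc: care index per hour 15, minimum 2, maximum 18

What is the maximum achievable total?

449

Meeting every minimum uses 3+1+1+2 = 7 nurse-hours, leaving 23.
Order the wards by care index per hour: Rehab 18 > Onc 15 > Surgery 8 > ER 5.
Rehab takes 11 more to reach its cap of 12 → 12 left.
Onc: +12 (room for 16) → 14. Pool exhausted.
Total = 5×3 + 18×12 + 8×1 + 15×14 = 449.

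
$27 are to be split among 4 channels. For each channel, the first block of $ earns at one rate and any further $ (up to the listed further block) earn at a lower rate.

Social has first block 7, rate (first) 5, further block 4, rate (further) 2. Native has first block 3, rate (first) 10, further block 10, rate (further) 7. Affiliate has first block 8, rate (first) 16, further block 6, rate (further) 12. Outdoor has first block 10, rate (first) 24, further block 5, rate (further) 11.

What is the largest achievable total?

Order all 8 blocks by rate: Outdoor/T1 24 > Affiliate/T1 16 > Affiliate/T2 12 > Outdoor/T2 11 > Native/T1 10 > Native/T2 7 > Social/T1 5 > Social/T2 2.
Fill Outdoor T1 block (10 at 24) ; 17 left.
Affiliate T1 at 16: fill all 8 ; 9 left.
Affiliate T2 at 12: fill all 6 ; 3 left.
Outdoor T2 at 11: only 3 left, fill 3.
Total = 24×10 + 16×8 + 12×6 + 11×3 = 473.

473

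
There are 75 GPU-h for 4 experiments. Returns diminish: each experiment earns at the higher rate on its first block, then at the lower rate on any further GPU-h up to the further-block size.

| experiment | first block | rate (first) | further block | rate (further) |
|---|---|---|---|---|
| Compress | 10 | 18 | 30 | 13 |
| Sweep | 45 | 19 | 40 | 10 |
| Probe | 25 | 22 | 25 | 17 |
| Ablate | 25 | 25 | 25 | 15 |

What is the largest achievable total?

Rank every tier by rate: Ablate/first 25 > Probe/first 22 > Sweep/first 19 > Compress/first 18 > Probe/second 17 > Ablate/second 15 > Compress/second 13 > Sweep/second 10.
Fill Ablate first block (25 at 25) → 50 left.
Fill Probe first block (25 at 22) → 25 left.
Sweep first at 19: only 25 left, fill 25.
Total = 25×25 + 22×25 + 19×25 = 1650.

1650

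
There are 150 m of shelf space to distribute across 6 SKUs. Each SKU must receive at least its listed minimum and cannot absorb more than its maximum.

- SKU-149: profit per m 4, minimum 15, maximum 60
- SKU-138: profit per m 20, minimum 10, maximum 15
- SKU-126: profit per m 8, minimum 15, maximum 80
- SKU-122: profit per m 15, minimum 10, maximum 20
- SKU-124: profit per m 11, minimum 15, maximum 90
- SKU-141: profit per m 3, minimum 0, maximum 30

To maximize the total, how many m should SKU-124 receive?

Meeting every minimum uses 15+10+15+10+15+0 = 65 m, leaving 85.
Rank by profit per m: SKU-138 20 > SKU-122 15 > SKU-124 11 > SKU-126 8 > SKU-149 4 > SKU-141 3.
SKU-138 takes 5 more to reach its cap of 15 → 80 left.
SKU-122 takes 10 more to reach its cap of 20 → 70 left.
Only 70 left; SKU-124 takes them to reach 85.

85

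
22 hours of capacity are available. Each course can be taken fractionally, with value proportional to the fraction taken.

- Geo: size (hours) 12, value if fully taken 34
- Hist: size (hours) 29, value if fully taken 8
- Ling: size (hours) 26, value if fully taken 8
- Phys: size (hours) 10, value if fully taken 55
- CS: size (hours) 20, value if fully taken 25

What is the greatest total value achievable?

89

Rank by value-to-size ratio: Phys 55/10≈5.5, Geo 34/12≈2.83, CS 25/20≈1.25, Ling 8/26≈0.308, Hist 8/29≈0.276.
Phys: take in full, 10 hours for value 55 → 12 left.
Geo: take in full, 12 hours for value 34 → 0 left.
Total value = 89.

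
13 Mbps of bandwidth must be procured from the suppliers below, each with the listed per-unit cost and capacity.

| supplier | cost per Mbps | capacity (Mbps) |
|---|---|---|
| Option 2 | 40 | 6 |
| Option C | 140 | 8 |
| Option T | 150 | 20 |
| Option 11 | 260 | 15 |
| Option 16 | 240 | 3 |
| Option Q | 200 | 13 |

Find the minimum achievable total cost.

Fill from the cheapest supplier first.
Option 2 (40): use full 6 ; 7 Mbps to go.
Option C at 140: take 7 of its 8 ; requirement met.
Option T, Option Q, Option 16, Option 11: unused.
Cost = 6×40 + 7×140 = 1220.

1220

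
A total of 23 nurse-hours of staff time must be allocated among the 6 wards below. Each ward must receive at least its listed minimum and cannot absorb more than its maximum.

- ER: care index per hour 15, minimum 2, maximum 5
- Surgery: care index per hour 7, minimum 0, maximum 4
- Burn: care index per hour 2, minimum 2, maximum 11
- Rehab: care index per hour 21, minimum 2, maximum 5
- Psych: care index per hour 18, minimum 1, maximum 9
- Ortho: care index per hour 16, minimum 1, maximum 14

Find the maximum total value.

381

Meeting every minimum uses 2+0+2+2+1+1 = 8 nurse-hours, leaving 15.
Order the wards by care index per hour: Rehab 21 > Psych 18 > Ortho 16 > ER 15 > Surgery 7 > Burn 2.
Rehab takes 3 more to reach its cap of 5 — 12 left.
Psych takes 8 more to reach its cap of 9 — 4 left.
Ortho has room for 13 more but only 4 remain, so it gets 5.
Total = 15×2 + 2×2 + 21×5 + 18×9 + 16×5 = 381.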